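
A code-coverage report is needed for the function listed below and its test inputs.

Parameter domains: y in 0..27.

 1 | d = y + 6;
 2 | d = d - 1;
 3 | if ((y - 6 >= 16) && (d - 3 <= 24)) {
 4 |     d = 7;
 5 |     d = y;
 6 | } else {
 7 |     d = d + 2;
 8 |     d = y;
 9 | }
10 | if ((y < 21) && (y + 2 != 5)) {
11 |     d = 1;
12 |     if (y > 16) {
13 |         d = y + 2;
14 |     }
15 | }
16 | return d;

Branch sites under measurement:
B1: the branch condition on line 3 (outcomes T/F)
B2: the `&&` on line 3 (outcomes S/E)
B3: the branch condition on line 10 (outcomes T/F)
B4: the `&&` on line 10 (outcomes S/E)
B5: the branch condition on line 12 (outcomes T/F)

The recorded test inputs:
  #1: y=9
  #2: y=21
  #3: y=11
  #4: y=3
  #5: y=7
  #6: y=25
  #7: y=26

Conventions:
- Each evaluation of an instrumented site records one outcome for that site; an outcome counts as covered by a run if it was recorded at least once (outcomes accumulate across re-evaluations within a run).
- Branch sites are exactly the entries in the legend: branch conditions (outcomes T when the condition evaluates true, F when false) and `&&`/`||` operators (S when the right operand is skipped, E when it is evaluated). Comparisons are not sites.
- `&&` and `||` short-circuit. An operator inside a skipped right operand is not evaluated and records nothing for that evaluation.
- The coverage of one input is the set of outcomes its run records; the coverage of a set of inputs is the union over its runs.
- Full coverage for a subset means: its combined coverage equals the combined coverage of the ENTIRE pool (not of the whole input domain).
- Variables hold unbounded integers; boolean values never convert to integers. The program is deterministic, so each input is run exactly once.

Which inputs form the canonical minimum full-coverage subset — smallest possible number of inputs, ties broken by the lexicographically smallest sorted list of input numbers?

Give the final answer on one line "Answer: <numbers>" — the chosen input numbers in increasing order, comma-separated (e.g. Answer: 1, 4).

input #1 (y=9): covers B1=F, B2=S, B3=T, B4=E, B5=F
input #2 (y=21): covers B1=F, B2=S, B3=F, B4=S
input #3 (y=11): covers B1=F, B2=S, B3=T, B4=E, B5=F
input #4 (y=3): covers B1=F, B2=S, B3=F, B4=E
input #5 (y=7): covers B1=F, B2=S, B3=T, B4=E, B5=F
input #6 (y=25): covers B1=F, B2=E, B3=F, B4=S
input #7 (y=26): covers B1=F, B2=E, B3=F, B4=S
together the pool reaches 8 outcomes: B1=F, B2=S, B2=E, B3=T, B3=F, B4=S, B4=E, B5=F
checked all size-1 subsets: none covers 8 outcomes (max 5/8)
size 2: inputs {1, 6} cover all 8 outcomes, and no lexicographically smaller subset of this size does

Answer: 1, 6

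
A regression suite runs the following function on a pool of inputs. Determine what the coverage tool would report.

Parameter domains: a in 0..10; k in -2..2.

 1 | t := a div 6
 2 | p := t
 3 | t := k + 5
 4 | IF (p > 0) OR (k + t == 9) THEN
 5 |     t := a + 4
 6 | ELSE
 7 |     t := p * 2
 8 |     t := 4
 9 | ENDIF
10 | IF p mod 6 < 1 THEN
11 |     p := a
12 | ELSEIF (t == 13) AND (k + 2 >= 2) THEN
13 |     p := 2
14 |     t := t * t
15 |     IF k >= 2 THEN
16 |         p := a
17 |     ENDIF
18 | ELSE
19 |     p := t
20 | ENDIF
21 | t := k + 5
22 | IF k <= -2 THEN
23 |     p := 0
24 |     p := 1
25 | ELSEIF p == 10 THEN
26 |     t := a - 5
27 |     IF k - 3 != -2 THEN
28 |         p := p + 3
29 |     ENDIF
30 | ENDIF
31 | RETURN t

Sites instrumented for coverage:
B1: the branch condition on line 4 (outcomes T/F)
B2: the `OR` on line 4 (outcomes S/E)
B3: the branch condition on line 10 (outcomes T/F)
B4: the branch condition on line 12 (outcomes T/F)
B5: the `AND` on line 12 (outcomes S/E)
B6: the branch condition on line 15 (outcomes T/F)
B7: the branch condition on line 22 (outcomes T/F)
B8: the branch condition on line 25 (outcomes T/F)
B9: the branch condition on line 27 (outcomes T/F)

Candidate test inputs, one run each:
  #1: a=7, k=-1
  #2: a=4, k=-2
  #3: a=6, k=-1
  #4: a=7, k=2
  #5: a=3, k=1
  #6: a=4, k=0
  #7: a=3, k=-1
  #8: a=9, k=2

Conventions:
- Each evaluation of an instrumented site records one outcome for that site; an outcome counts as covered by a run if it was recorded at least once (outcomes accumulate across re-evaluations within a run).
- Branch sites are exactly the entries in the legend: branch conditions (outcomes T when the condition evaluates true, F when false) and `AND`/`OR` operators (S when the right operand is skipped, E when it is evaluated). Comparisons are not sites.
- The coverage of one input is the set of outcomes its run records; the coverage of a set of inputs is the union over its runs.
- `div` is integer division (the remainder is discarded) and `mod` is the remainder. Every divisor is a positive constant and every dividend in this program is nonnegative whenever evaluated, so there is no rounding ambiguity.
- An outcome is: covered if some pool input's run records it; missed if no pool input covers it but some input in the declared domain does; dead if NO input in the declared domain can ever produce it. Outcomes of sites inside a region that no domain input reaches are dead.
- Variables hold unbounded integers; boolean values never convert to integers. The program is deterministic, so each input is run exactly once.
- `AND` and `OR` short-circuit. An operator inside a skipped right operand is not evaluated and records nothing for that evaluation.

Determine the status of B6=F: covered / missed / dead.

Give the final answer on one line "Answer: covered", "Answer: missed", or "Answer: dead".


no pool input records B6=F
but domain input (a=9, k=0) does record it -> reachable, so missed
Answer: missed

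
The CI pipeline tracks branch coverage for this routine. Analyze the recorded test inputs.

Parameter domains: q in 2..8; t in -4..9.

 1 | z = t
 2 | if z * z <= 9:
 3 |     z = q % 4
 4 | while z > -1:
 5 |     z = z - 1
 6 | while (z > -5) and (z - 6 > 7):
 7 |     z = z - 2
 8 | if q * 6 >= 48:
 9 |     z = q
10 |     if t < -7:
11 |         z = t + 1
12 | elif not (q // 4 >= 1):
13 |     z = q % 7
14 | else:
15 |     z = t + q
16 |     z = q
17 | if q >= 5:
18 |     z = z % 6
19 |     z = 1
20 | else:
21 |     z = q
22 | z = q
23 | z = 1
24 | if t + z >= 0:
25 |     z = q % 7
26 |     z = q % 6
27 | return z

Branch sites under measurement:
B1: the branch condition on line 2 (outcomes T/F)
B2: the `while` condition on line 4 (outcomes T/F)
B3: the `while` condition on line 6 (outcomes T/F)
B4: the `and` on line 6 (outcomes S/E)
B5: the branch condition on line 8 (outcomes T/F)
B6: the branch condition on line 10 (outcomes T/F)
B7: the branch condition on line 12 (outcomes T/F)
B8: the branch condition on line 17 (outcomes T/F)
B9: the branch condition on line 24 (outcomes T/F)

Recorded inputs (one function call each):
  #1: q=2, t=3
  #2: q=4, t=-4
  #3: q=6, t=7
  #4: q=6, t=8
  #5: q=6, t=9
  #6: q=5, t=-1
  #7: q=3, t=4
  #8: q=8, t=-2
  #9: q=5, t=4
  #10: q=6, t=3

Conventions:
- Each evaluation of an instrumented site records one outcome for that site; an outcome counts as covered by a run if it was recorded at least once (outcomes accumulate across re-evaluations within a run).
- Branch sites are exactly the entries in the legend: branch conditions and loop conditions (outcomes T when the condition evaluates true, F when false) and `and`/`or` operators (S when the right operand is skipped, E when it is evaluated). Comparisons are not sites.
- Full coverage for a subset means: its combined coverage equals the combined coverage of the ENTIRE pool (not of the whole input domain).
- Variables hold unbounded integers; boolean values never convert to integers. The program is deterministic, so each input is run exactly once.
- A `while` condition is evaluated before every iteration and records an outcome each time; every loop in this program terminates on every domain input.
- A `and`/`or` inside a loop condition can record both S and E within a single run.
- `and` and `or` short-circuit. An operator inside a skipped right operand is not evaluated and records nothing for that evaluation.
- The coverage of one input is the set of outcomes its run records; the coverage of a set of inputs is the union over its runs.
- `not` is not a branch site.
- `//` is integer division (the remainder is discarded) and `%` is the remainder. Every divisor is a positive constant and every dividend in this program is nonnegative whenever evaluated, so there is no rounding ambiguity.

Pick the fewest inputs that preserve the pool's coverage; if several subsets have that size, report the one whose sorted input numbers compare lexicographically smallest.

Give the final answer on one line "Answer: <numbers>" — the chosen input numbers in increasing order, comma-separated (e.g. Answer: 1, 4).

#1 (q=2, t=3) -> covered: B1=T, B2=T, B2=F, B3=F, B4=E, B5=F, B7=T, B8=F, B9=T
#2 (q=4, t=-4) -> covered: B1=F, B2=F, B3=F, B4=E, B5=F, B7=F, B8=F, B9=F
#3 (q=6, t=7) -> covered: B1=F, B2=T, B2=F, B3=F, B4=E, B5=F, B7=F, B8=T, B9=T
#4 (q=6, t=8) -> covered: B1=F, B2=T, B2=F, B3=F, B4=E, B5=F, B7=F, B8=T, B9=T
#5 (q=6, t=9) -> covered: B1=F, B2=T, B2=F, B3=F, B4=E, B5=F, B7=F, B8=T, B9=T
#6 (q=5, t=-1) -> covered: B1=T, B2=T, B2=F, B3=F, B4=E, B5=F, B7=F, B8=T, B9=T
#7 (q=3, t=4) -> covered: B1=F, B2=T, B2=F, B3=F, B4=E, B5=F, B7=T, B8=F, B9=T
#8 (q=8, t=-2) -> covered: B1=T, B2=T, B2=F, B3=F, B4=E, B5=T, B6=F, B8=T, B9=F
#9 (q=5, t=4) -> covered: B1=F, B2=T, B2=F, B3=F, B4=E, B5=F, B7=F, B8=T, B9=T
#10 (q=6, t=3) -> covered: B1=T, B2=T, B2=F, B3=F, B4=E, B5=F, B7=F, B8=T, B9=T
pool-wide coverage (15 outcomes): B1=T, B1=F, B2=T, B2=F, B3=F, B4=E, B5=T, B5=F, B6=F, B7=T, B7=F, B8=T, B8=F, B9=T, B9=F
checked all size-1 subsets: none covers 15 outcomes (max 9/15)
checked all size-2 subsets: none covers 15 outcomes (max 14/15)
size 3: inputs {1, 2, 8} cover all 15 outcomes, and no lexicographically smaller subset of this size does

Answer: 1, 2, 8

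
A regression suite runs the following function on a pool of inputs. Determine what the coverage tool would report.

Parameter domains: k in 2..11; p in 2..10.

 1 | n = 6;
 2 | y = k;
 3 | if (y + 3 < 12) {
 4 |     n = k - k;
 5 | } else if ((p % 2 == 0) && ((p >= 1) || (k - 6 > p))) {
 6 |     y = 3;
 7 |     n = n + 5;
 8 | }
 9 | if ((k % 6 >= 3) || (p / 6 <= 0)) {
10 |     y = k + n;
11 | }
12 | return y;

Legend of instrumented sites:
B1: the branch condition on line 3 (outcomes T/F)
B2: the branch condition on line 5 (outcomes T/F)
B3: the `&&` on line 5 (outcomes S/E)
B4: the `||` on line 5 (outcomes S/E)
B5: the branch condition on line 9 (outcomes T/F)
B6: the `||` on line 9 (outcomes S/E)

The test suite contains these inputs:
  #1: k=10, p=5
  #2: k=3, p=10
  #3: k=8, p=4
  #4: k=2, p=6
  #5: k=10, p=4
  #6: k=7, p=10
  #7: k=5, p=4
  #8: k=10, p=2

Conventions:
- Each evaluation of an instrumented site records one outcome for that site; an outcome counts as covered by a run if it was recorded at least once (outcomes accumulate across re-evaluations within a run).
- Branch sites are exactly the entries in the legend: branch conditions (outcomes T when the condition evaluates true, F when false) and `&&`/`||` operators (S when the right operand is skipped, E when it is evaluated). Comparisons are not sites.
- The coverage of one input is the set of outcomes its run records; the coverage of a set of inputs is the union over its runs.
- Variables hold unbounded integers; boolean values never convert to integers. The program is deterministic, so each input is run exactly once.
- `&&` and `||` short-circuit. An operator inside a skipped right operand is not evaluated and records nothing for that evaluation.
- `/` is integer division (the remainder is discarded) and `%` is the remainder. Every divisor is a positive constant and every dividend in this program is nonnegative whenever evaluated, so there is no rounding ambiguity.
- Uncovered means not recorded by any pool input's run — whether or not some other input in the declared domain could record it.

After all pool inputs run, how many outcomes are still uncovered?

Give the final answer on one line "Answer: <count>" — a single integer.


input #1, k=10, p=5: events B1->F, B3->S, B2->F, B6->S, B5->T; outcomes B1=F, B2=F, B3=S, B5=T, B6=S
input #2, k=3, p=10: events B1->T, B6->S, B5->T; outcomes B1=T, B5=T, B6=S
input #3, k=8, p=4: events B1->T, B6->E, B5->T; outcomes B1=T, B5=T, B6=E
input #4, k=2, p=6: events B1->T, B6->E, B5->F; outcomes B1=T, B5=F, B6=E
input #5, k=10, p=4: events B1->F, B3->E, B4->S, B2->T, B6->S, B5->T; outcomes B1=F, B2=T, B3=E, B4=S, B5=T, B6=S
input #6, k=7, p=10: events B1->T, B6->E, B5->F; outcomes B1=T, B5=F, B6=E
input #7, k=5, p=4: events B1->T, B6->S, B5->T; outcomes B1=T, B5=T, B6=S
input #8, k=10, p=2: events B1->F, B3->E, B4->S, B2->T, B6->S, B5->T; outcomes B1=F, B2=T, B3=E, B4=S, B5=T, B6=S
union over the pool: B1=T, B1=F, B2=T, B2=F, B3=S, B3=E, B4=S, B5=T, B5=F, B6=S, B6=E
uncovered (1 of 12): B4=E
Answer: 1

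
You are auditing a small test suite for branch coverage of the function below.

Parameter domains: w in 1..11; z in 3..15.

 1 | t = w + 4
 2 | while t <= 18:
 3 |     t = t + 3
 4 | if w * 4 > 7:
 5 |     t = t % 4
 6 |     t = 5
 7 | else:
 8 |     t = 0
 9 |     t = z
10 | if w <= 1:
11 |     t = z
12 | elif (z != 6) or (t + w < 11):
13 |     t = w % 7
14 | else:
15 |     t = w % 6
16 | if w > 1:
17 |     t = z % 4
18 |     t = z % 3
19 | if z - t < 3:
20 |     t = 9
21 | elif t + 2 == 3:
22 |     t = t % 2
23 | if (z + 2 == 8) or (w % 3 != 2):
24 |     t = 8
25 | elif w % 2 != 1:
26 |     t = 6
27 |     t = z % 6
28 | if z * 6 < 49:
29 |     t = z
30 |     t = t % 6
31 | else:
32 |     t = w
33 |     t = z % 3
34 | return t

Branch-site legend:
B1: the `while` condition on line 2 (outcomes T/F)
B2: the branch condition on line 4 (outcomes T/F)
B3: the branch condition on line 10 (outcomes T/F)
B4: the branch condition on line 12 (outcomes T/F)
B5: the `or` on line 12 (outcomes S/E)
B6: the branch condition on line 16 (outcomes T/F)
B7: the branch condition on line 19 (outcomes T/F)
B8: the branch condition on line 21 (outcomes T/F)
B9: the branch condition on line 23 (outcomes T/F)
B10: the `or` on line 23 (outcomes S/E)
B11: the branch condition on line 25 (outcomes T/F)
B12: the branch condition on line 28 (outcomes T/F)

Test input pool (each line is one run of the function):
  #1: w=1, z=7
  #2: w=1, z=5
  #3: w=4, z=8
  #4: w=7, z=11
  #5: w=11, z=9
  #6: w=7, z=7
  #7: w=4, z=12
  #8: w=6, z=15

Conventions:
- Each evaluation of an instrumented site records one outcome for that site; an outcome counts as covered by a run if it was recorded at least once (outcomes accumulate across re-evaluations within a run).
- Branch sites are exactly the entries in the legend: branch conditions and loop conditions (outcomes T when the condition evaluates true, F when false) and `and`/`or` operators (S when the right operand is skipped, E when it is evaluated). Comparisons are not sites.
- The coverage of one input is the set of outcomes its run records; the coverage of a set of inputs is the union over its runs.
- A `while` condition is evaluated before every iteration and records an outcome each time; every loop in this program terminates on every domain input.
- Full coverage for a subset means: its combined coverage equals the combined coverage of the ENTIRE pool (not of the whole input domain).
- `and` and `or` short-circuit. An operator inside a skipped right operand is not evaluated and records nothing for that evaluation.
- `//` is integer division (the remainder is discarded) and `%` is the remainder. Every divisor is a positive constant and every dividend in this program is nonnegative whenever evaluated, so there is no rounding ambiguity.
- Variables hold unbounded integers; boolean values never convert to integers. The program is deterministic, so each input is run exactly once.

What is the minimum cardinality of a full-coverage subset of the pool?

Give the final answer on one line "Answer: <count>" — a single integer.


run #1 (w=1, z=7) runs B1->T, B1->T, B1->T, B1->T, B1->T, B1->F, B2->F, B3->T, B6->F, B7->T, B10->E, B9->T, B12->T; records B1=T, B1=F, B2=F, B3=T, B6=F, B7=T, B9=T, B10=E, B12=T
run #2 (w=1, z=5) runs B1->T, B1->T, B1->T, B1->T, B1->T, B1->F, B2->F, B3->T, B6->F, B7->T, B10->E, B9->T, B12->T; records B1=T, B1=F, B2=F, B3=T, B6=F, B7=T, B9=T, B10=E, B12=T
run #3 (w=4, z=8) runs B1->T, B1->T, B1->T, B1->T, B1->F, B2->T, B3->F, B5->S, B4->T, B6->T, B7->F, B8->F, B10->E, B9->T, ...; records B1=T, B1=F, B2=T, B3=F, B4=T, B5=S, B6=T, B7=F, B8=F, B9=T, B10=E, B12=T
run #4 (w=7, z=11) runs B1->T, B1->T, B1->T, B1->F, B2->T, B3->F, B5->S, B4->T, B6->T, B7->F, B8->F, B10->E, B9->T, B12->F; records B1=T, B1=F, B2=T, B3=F, B4=T, B5=S, B6=T, B7=F, B8=F, B9=T, B10=E, B12=F
run #5 (w=11, z=9) runs B1->T, B1->T, B1->F, B2->T, B3->F, B5->S, B4->T, B6->T, B7->F, B8->F, B10->E, B9->F, B11->F, B12->F; records B1=T, B1=F, B2=T, B3=F, B4=T, B5=S, B6=T, B7=F, B8=F, B9=F, B10=E, B11=F, B12=F
run #6 (w=7, z=7) runs B1->T, B1->T, B1->T, B1->F, B2->T, B3->F, B5->S, B4->T, B6->T, B7->F, B8->T, B10->E, B9->T, B12->T; records B1=T, B1=F, B2=T, B3=F, B4=T, B5=S, B6=T, B7=F, B8=T, B9=T, B10=E, B12=T
run #7 (w=4, z=12) runs B1->T, B1->T, B1->T, B1->T, B1->F, B2->T, B3->F, B5->S, B4->T, B6->T, B7->F, B8->F, B10->E, B9->T, ...; records B1=T, B1=F, B2=T, B3=F, B4=T, B5=S, B6=T, B7=F, B8=F, B9=T, B10=E, B12=F
run #8 (w=6, z=15) runs B1->T, B1->T, B1->T, B1->F, B2->T, B3->F, B5->S, B4->T, B6->T, B7->F, B8->F, B10->E, B9->T, B12->F; records B1=T, B1=F, B2=T, B3=F, B4=T, B5=S, B6=T, B7=F, B8=F, B9=T, B10=E, B12=F
pool-wide coverage (20 outcomes): B1=T, B1=F, B2=T, B2=F, B3=T, B3=F, B4=T, B5=S, B6=T, B6=F, B7=T, B7=F, B8=T, B8=F, B9=T, B9=F, B10=E, B11=F, B12=T, B12=F
checked all size-1 subsets: none covers 20 outcomes (max 13/20)
checked all size-2 subsets: none covers 20 outcomes (max 19/20)
the canonical winner is {1, 5, 6}: size 3, full 20-outcome coverage, earliest index list among size-3 covers
Answer: 3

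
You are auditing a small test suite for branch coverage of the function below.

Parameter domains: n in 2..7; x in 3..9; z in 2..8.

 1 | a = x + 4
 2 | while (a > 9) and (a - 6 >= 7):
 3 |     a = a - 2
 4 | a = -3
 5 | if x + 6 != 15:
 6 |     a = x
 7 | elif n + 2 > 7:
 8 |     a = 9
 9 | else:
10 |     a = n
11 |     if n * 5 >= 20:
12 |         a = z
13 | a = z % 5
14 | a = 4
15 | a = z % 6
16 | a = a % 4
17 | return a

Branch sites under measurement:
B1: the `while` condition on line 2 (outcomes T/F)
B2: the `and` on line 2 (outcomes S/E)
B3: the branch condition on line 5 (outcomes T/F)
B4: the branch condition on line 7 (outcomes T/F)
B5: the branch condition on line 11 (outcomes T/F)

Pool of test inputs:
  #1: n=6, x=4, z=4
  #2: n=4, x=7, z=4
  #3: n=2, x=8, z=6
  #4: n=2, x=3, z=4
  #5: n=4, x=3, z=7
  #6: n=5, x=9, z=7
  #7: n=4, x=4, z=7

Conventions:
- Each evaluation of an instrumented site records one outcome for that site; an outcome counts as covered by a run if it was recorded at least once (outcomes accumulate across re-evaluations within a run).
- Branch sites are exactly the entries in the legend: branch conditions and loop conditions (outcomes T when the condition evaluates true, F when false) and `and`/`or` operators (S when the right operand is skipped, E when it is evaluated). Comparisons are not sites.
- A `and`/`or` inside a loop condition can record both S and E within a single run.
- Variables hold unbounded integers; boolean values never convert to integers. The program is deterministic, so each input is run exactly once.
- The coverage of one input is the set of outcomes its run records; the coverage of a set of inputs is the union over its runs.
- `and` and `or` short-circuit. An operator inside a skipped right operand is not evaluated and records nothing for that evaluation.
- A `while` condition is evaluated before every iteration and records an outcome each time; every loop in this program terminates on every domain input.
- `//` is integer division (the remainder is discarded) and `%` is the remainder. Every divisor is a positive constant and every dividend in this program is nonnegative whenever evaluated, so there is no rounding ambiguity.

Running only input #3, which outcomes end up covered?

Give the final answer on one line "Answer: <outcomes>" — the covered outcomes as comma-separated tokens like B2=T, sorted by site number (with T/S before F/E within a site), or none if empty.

Tracing the run of input #3 (n=2, x=8, z=6):
  B2->E, B1->F, B3->T
collecting distinct outcomes: B1=F, B2=E, B3=T

Answer: B1=F, B2=E, B3=T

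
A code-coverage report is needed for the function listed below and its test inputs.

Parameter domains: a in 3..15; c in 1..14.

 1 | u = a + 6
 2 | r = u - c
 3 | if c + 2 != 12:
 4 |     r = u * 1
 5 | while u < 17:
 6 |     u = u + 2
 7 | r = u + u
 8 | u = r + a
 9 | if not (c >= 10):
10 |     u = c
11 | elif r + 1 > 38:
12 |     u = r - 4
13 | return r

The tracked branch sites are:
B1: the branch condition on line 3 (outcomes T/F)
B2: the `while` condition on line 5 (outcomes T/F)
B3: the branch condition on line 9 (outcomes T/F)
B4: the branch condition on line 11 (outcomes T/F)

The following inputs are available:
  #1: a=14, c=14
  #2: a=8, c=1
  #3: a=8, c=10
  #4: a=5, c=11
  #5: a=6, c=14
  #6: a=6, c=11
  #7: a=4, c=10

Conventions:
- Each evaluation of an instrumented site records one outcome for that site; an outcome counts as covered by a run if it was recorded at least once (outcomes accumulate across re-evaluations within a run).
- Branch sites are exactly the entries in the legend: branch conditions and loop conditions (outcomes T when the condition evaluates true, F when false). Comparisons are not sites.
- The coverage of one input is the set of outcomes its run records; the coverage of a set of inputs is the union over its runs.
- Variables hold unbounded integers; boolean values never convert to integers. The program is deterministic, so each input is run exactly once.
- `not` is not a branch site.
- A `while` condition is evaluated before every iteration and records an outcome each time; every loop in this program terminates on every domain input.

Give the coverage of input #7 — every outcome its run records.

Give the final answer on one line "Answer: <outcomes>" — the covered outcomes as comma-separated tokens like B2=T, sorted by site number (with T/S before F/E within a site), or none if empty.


Tracing the run of input #7 (a=4, c=10):
  B1->F, B2->T, B2->T, B2->T, B2->T, B2->F, B3->F, B4->F
collecting distinct outcomes: B1=F, B2=T, B2=F, B3=F, B4=F
Answer: B1=F, B2=T, B2=F, B3=F, B4=F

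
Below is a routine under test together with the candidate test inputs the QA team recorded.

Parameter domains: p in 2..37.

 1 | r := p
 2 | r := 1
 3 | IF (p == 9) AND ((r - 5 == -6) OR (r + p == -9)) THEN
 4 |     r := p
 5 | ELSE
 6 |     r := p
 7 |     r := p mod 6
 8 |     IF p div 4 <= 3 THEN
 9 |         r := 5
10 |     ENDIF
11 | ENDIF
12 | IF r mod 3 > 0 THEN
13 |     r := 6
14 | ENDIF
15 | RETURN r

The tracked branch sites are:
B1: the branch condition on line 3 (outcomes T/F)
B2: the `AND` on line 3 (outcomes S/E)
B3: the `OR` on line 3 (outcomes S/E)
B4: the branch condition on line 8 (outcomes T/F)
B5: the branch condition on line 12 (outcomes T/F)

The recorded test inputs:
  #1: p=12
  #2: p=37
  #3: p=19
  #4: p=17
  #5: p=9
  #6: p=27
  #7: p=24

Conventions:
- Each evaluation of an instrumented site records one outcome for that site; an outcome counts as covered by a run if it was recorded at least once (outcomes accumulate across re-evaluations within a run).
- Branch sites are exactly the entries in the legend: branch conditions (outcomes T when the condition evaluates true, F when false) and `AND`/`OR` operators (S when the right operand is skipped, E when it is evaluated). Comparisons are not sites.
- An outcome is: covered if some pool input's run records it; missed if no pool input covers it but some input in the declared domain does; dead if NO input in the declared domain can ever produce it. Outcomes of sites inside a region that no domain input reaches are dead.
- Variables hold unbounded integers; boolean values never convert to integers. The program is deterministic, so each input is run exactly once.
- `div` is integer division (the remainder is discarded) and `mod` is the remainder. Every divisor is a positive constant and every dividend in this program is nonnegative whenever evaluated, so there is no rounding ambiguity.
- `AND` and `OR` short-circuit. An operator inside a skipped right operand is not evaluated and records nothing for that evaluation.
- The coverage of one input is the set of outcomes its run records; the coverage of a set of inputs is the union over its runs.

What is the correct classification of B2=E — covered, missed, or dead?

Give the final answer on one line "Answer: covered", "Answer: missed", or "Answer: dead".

B2=E is recorded by pool input(s) 5 -> covered

Answer: covered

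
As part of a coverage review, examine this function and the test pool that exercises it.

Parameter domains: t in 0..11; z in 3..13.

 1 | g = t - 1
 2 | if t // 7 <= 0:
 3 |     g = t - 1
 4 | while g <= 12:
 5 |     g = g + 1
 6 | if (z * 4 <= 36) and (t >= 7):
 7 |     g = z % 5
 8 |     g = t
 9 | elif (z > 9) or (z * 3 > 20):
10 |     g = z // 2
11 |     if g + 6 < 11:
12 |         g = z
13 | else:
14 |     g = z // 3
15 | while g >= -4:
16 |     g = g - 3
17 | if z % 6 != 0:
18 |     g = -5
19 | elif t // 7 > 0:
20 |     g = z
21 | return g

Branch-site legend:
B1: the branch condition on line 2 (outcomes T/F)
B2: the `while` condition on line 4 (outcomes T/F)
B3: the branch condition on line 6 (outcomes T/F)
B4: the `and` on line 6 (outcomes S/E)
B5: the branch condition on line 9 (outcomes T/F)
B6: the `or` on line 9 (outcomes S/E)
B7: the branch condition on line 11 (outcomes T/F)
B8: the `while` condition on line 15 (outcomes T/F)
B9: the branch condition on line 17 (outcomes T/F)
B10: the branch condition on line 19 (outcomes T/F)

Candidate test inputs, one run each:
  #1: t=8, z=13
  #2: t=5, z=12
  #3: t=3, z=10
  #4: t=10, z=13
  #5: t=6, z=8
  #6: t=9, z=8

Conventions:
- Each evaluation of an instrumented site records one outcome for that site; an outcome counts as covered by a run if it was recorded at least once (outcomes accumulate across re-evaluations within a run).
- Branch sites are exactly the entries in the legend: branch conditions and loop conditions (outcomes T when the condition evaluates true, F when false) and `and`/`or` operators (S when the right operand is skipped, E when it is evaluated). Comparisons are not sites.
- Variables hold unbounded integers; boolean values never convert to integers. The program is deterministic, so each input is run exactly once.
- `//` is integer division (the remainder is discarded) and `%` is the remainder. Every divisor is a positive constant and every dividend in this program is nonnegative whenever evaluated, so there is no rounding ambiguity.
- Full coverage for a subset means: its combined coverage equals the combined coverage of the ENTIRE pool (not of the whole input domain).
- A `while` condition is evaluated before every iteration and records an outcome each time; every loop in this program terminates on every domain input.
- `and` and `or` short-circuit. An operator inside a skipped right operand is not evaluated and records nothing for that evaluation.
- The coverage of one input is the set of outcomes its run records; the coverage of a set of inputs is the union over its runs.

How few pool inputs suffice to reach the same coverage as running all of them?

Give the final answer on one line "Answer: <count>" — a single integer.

run #1 (t=8, z=13) runs B1->F, B2->T, B2->T, B2->T, B2->T, B2->T, B2->T, B2->F, B4->S, B3->F, B6->S, B5->T, B7->F, B8->T, ...; records B1=F, B2=T, B2=F, B3=F, B4=S, B5=T, B6=S, B7=F, B8=T, B8=F, B9=T
run #2 (t=5, z=12) runs B1->T, B2->T, B2->T, B2->T, B2->T, B2->T, B2->T, B2->T, B2->T, B2->T, B2->F, B4->S, B3->F, B6->S, ...; records B1=T, B2=T, B2=F, B3=F, B4=S, B5=T, B6=S, B7=F, B8=T, B8=F, B9=F, B10=F
run #3 (t=3, z=10) runs B1->T, B2->T, B2->T, B2->T, B2->T, B2->T, B2->T, B2->T, B2->T, B2->T, B2->T, B2->T, B2->F, B4->S, ...; records B1=T, B2=T, B2=F, B3=F, B4=S, B5=T, B6=S, B7=F, B8=T, B8=F, B9=T
run #4 (t=10, z=13) runs B1->F, B2->T, B2->T, B2->T, B2->T, B2->F, B4->S, B3->F, B6->S, B5->T, B7->F, B8->T, B8->T, B8->T, ...; records B1=F, B2=T, B2=F, B3=F, B4=S, B5=T, B6=S, B7=F, B8=T, B8=F, B9=T
run #5 (t=6, z=8) runs B1->T, B2->T, B2->T, B2->T, B2->T, B2->T, B2->T, B2->T, B2->T, B2->F, B4->E, B3->F, B6->E, B5->T, ...; records B1=T, B2=T, B2=F, B3=F, B4=E, B5=T, B6=E, B7=T, B8=T, B8=F, B9=T
run #6 (t=9, z=8) runs B1->F, B2->T, B2->T, B2->T, B2->T, B2->T, B2->F, B4->E, B3->T, B8->T, B8->T, B8->T, B8->T, B8->T, ...; records B1=F, B2=T, B2=F, B3=T, B4=E, B8=T, B8=F, B9=T
together the pool reaches 18 outcomes: B1=T, B1=F, B2=T, B2=F, B3=T, B3=F, B4=S, B4=E, B5=T, B6=S, B6=E, B7=T, B7=F, B8=T, B8=F, B9=T, B9=F, B10=F
no size-1 subset reaches all 18 outcomes (best union: 12/18)
no size-2 subset reaches all 18 outcomes (best union: 16/18)
size 3: inputs {2, 5, 6} cover all 18 outcomes, and no lexicographically smaller subset of this size does

Answer: 3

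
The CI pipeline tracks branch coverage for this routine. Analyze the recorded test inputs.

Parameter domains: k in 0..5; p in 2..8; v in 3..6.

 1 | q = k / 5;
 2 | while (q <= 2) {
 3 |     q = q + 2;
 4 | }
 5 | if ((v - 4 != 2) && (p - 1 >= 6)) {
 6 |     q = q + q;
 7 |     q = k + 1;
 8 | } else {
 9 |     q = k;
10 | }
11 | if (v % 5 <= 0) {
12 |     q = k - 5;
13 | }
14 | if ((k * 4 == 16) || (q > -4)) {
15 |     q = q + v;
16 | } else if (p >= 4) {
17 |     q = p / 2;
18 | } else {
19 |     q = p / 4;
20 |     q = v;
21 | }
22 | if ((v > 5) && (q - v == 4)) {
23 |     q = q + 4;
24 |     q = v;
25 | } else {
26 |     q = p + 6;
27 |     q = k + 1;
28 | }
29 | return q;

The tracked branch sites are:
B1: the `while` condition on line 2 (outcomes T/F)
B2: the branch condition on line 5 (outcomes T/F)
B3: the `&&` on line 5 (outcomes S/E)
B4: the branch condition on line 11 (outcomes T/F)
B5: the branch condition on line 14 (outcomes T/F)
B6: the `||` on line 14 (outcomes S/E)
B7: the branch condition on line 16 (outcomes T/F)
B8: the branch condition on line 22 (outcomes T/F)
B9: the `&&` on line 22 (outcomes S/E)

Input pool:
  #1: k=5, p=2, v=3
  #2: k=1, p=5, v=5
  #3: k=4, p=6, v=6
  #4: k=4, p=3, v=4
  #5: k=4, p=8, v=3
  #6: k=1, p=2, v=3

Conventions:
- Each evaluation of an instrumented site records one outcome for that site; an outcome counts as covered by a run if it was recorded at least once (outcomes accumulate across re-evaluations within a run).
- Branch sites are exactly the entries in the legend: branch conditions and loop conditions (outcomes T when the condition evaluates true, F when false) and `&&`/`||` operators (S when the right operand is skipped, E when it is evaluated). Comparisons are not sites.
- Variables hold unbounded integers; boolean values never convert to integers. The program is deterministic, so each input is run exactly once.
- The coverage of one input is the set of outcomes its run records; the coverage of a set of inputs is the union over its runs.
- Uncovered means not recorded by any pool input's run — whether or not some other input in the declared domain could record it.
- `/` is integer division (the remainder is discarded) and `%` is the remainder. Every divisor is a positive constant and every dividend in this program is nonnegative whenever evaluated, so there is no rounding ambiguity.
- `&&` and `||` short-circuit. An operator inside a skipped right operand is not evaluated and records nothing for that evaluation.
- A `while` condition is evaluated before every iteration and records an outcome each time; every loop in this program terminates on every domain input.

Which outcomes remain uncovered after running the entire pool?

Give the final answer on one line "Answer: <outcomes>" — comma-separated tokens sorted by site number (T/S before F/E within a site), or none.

run #1 (k=5, p=2, v=3) runs B1->T, B1->F, B3->E, B2->F, B4->F, B6->E, B5->T, B9->S, B8->F; records B1=T, B1=F, B2=F, B3=E, B4=F, B5=T, B6=E, B8=F, B9=S
run #2 (k=1, p=5, v=5) runs B1->T, B1->T, B1->F, B3->E, B2->F, B4->T, B6->E, B5->F, B7->T, B9->S, B8->F; records B1=T, B1=F, B2=F, B3=E, B4=T, B5=F, B6=E, B7=T, B8=F, B9=S
run #3 (k=4, p=6, v=6) runs B1->T, B1->T, B1->F, B3->S, B2->F, B4->F, B6->S, B5->T, B9->E, B8->T; records B1=T, B1=F, B2=F, B3=S, B4=F, B5=T, B6=S, B8=T, B9=E
run #4 (k=4, p=3, v=4) runs B1->T, B1->T, B1->F, B3->E, B2->F, B4->F, B6->S, B5->T, B9->S, B8->F; records B1=T, B1=F, B2=F, B3=E, B4=F, B5=T, B6=S, B8=F, B9=S
run #5 (k=4, p=8, v=3) runs B1->T, B1->T, B1->F, B3->E, B2->T, B4->F, B6->S, B5->T, B9->S, B8->F; records B1=T, B1=F, B2=T, B3=E, B4=F, B5=T, B6=S, B8=F, B9=S
run #6 (k=1, p=2, v=3) runs B1->T, B1->T, B1->F, B3->E, B2->F, B4->F, B6->E, B5->T, B9->S, B8->F; records B1=T, B1=F, B2=F, B3=E, B4=F, B5=T, B6=E, B8=F, B9=S
union over the pool: B1=T, B1=F, B2=T, B2=F, B3=S, B3=E, B4=T, B4=F, B5=T, B5=F, B6=S, B6=E, B7=T, B8=T, B8=F, B9=S, B9=E
uncovered (1 of 18): B7=F

Answer: B7=F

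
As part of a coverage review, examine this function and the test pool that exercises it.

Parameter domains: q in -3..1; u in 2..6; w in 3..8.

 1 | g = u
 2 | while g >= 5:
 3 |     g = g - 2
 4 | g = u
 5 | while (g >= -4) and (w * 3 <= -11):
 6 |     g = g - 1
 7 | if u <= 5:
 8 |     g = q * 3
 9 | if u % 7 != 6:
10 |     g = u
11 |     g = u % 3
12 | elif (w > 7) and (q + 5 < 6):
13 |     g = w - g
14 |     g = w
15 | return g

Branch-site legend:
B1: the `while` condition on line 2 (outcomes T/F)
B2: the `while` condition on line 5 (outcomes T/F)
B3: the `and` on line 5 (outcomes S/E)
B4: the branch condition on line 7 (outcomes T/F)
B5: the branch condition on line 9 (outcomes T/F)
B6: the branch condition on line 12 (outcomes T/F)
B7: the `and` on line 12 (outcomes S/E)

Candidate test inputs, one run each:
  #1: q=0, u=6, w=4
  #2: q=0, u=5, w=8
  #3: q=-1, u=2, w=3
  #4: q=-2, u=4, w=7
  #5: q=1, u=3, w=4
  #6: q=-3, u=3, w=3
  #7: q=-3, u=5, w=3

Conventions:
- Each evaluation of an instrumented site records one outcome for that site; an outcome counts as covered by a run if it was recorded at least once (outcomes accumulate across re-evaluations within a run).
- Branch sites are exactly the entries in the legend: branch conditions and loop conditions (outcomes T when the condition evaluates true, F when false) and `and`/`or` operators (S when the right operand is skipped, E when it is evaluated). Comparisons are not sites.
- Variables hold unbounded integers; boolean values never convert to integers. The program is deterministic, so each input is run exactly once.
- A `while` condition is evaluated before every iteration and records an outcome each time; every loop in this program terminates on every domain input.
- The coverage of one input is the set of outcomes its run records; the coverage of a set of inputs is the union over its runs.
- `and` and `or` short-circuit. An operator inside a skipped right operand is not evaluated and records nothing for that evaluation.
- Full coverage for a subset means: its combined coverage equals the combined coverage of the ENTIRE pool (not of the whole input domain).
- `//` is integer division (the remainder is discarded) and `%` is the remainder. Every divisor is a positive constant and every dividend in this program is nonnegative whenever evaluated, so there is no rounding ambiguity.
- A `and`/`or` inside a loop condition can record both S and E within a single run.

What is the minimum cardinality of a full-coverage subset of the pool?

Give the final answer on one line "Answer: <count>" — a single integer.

input #1, q=0, u=6, w=4: events B1->T, B1->F, B3->E, B2->F, B4->F, B5->F, B7->S, B6->F; outcomes B1=T, B1=F, B2=F, B3=E, B4=F, B5=F, B6=F, B7=S
input #2, q=0, u=5, w=8: events B1->T, B1->F, B3->E, B2->F, B4->T, B5->T; outcomes B1=T, B1=F, B2=F, B3=E, B4=T, B5=T
input #3, q=-1, u=2, w=3: events B1->F, B3->E, B2->F, B4->T, B5->T; outcomes B1=F, B2=F, B3=E, B4=T, B5=T
input #4, q=-2, u=4, w=7: events B1->F, B3->E, B2->F, B4->T, B5->T; outcomes B1=F, B2=F, B3=E, B4=T, B5=T
input #5, q=1, u=3, w=4: events B1->F, B3->E, B2->F, B4->T, B5->T; outcomes B1=F, B2=F, B3=E, B4=T, B5=T
input #6, q=-3, u=3, w=3: events B1->F, B3->E, B2->F, B4->T, B5->T; outcomes B1=F, B2=F, B3=E, B4=T, B5=T
input #7, q=-3, u=5, w=3: events B1->T, B1->F, B3->E, B2->F, B4->T, B5->T; outcomes B1=T, B1=F, B2=F, B3=E, B4=T, B5=T
together the pool reaches 10 outcomes: B1=T, B1=F, B2=F, B3=E, B4=T, B4=F, B5=T, B5=F, B6=F, B7=S
every size-1 subset falls short of the 10 outcomes (best: 8/10)
the canonical winner is {1, 2}: size 2, full 10-outcome coverage, earliest index list among size-2 covers

Answer: 2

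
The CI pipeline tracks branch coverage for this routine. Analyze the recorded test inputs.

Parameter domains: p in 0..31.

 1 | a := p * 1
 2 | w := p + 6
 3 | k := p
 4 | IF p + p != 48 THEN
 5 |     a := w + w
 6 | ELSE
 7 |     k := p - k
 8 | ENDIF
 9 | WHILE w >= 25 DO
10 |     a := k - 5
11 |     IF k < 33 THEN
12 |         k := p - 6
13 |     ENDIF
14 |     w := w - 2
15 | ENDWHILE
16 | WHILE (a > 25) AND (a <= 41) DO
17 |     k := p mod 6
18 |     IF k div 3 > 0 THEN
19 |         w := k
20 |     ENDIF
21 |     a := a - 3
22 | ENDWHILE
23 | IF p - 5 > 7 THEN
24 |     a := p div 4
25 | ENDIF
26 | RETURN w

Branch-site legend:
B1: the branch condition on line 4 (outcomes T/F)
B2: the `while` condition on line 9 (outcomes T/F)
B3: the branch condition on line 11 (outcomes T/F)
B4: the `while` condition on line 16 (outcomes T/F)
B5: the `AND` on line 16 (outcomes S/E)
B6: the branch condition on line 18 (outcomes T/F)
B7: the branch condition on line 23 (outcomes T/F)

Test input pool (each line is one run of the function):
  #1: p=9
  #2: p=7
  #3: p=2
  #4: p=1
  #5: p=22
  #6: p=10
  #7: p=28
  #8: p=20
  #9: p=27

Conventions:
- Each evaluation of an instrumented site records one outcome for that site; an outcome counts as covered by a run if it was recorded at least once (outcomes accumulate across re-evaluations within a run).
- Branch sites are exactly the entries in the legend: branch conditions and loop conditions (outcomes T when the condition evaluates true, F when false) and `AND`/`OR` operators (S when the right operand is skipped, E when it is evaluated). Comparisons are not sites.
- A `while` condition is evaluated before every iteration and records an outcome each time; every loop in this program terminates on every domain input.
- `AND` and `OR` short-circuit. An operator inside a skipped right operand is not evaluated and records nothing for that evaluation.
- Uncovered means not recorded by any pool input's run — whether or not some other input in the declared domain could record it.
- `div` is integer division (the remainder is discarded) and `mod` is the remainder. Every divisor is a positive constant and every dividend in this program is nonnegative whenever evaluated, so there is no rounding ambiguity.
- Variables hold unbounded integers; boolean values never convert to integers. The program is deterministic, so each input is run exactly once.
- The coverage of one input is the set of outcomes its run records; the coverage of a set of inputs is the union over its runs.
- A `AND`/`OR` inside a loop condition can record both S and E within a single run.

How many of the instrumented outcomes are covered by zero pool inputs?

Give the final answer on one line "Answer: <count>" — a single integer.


input #1, p=9: events B1->T, B2->F, B5->E, B4->T, B6->T, B5->E, B4->T, B6->T, B5->S, B4->F, B7->F; outcomes B1=T, B2=F, B4=T, B4=F, B5=S, B5=E, B6=T, B7=F
input #2, p=7: events B1->T, B2->F, B5->E, B4->T, B6->F, B5->S, B4->F, B7->F; outcomes B1=T, B2=F, B4=T, B4=F, B5=S, B5=E, B6=F, B7=F
input #3, p=2: events B1->T, B2->F, B5->S, B4->F, B7->F; outcomes B1=T, B2=F, B4=F, B5=S, B7=F
input #4, p=1: events B1->T, B2->F, B5->S, B4->F, B7->F; outcomes B1=T, B2=F, B4=F, B5=S, B7=F
input #5, p=22: events B1->T, B2->T, B3->T, B2->T, B3->T, B2->F, B5->S, B4->F, B7->T; outcomes B1=T, B2=T, B2=F, B3=T, B4=F, B5=S, B7=T
input #6, p=10: events B1->T, B2->F, B5->E, B4->T, B6->T, B5->E, B4->T, B6->T, B5->E, B4->T, B6->T, B5->S, B4->F, B7->F; outcomes B1=T, B2=F, B4=T, B4=F, B5=S, B5=E, B6=T, B7=F
input #7, p=28: events B1->T, B2->T, B3->T, B2->T, B3->T, B2->T, B3->T, B2->T, B3->T, B2->T, B3->T, B2->F, B5->S, B4->F, ...; outcomes B1=T, B2=T, B2=F, B3=T, B4=F, B5=S, B7=T
input #8, p=20: events B1->T, B2->T, B3->T, B2->F, B5->S, B4->F, B7->T; outcomes B1=T, B2=T, B2=F, B3=T, B4=F, B5=S, B7=T
input #9, p=27: events B1->T, B2->T, B3->T, B2->T, B3->T, B2->T, B3->T, B2->T, B3->T, B2->T, B3->T, B2->F, B5->S, B4->F, ...; outcomes B1=T, B2=T, B2=F, B3=T, B4=F, B5=S, B7=T
union over the pool: B1=T, B2=T, B2=F, B3=T, B4=T, B4=F, B5=S, B5=E, B6=T, B6=F, B7=T, B7=F
uncovered (2 of 14): B1=F, B3=F
Answer: 2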